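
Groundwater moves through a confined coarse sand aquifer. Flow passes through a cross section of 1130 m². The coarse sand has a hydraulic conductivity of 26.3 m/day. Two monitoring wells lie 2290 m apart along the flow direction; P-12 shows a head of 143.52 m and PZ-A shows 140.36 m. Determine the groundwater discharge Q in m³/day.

41.0

Hydraulic gradient i = (143.52 − 140.36) / 2290 = 3.16 / 2290 = 0.001380.
Darcy's law: Q = K · A · i = 26.30 × 1130 × 0.001380 = 41.01 m³/day.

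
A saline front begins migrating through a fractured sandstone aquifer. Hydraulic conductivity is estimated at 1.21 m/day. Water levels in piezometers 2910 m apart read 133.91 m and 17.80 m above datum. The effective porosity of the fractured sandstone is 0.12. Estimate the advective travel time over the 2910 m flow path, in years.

19.8

Hydraulic gradient i = (133.91 − 17.80) / 2910 = 116.11 / 2910 = 0.03990.
Darcy flux q = K · i = 1.210 × 0.03990 = 0.04828 m/day.
Seepage velocity v = q / n_e = 0.04828 / 0.12 = 0.4023 m/day.
Travel time t = L / v = 2910 / 0.4023 = 7233 days = 19.80 years.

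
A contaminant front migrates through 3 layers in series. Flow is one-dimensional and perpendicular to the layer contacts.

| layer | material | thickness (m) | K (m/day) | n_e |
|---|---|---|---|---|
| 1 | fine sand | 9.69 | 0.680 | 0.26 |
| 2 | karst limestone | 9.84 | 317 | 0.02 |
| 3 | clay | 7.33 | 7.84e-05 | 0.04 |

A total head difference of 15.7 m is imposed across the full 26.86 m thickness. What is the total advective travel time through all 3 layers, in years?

49.1

With flow normal to the layers, continuity requires the same specific discharge q through every layer.
Σ(b_i/K_i) = 9.69/0.680 + 9.84/317 + 7.33/7.84e-05 = 93509 d.
q = Δh / Σ(b_i/K_i) = 15.7 / 93509 = 0.0001679 m/day.
In each layer the seepage velocity is v_i = q/n_i, so the layer transit time is t_i = b_i·n_i / q:
  layer 1 (fine sand): t_1 = 9.69 × 0.26 / 0.0001679 = 15006 d
  layer 2 (karst limestone): t_2 = 9.84 × 0.02 / 0.0001679 = 1172 d
  layer 3 (clay): t_3 = 7.33 × 0.04 / 0.0001679 = 1746 d
Total t = Σ t_i = 17924 days = 49.07 years.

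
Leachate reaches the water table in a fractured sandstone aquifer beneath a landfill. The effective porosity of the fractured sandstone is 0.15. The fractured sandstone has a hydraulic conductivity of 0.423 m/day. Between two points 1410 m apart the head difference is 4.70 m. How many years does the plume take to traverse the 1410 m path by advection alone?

Hydraulic gradient i = Δh / L = 4.70 / 1410 = 0.003333.
Darcy flux q = K · i = 0.4230 × 0.003333 = 0.001410 m/day.
Seepage velocity v = q / n_e = 0.001410 / 0.15 = 0.009400 m/day.
Travel time t = L / v = 1410 / 0.009400 = 1.500e+05 days = 410.7 years.

411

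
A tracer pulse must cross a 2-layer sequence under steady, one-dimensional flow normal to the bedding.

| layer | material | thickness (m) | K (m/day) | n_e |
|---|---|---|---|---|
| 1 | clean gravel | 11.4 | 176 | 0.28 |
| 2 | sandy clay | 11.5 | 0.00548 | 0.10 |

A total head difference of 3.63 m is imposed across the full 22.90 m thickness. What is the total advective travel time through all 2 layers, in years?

6.87

With flow normal to the layers, continuity requires the same specific discharge q through every layer.
Σ(b_i/K_i) = 11.4/176 + 11.5/0.00548 = 2099 d.
q = Δh / Σ(b_i/K_i) = 3.63 / 2099 = 0.001730 m/day.
In each layer the seepage velocity is v_i = q/n_i, so the layer transit time is t_i = b_i·n_i / q:
  layer 1 (clean gravel): t_1 = 11.4 × 0.28 / 0.001730 = 1845 d
  layer 2 (sandy clay): t_2 = 11.5 × 0.10 / 0.001730 = 664.8 d
Total t = Σ t_i = 2510 days = 6.873 years.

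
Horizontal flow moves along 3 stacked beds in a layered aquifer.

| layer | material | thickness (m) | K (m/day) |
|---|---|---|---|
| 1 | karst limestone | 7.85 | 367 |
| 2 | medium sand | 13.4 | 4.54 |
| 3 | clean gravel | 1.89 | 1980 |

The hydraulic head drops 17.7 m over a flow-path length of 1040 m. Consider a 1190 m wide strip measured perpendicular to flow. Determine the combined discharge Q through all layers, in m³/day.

Flow is parallel to layering, so each bed carries its own Darcy discharge and the transmissivities add.
Σ(K_i·b_i) = 367×7.85 + 4.54×13.4 + 1980×1.89 = 6684 m²/day.
Hydraulic gradient i = Δh / L = 17.7 / 1040 = 0.01702.
Q = Σ(K_i·b_i) · W · i = 6684 × 1190 × 0.01702 = 1.354e+05 m³/day.

135000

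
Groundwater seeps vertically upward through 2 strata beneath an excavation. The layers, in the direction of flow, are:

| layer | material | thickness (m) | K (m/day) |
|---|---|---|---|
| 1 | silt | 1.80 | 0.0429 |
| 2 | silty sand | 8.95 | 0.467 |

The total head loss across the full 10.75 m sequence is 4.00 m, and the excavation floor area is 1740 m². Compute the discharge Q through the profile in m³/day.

114

Flow is perpendicular to layering, so the layers act in series and the equivalent K is the thickness-weighted harmonic mean.
Total thickness L = 1.80 + 8.95 = 10.75 m.
Σ(b_i/K_i) = 1.80/0.0429 + 8.95/0.467 = 61.12 d.
K_eq = L / Σ(b_i/K_i) = 10.75 / 61.12 = 0.1759 m/day.
Q = K_eq · A · (Δh/L) = 0.1759 × 1740 × (4.00/10.75) = 113.9 m³/day.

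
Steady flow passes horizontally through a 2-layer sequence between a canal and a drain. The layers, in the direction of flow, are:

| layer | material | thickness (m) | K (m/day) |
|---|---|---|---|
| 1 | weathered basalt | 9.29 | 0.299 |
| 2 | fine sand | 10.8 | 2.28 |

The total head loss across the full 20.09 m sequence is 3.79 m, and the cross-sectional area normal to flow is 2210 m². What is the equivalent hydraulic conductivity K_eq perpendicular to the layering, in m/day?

Flow is perpendicular to layering, so the layers act in series and the equivalent K is the thickness-weighted harmonic mean.
Total thickness L = 9.29 + 10.8 = 20.09 m.
Σ(b_i/K_i) = 9.29/0.299 + 10.8/2.28 = 35.81 d.
K_eq = L / Σ(b_i/K_i) = 20.09 / 35.81 = 0.5611 m/day.

0.561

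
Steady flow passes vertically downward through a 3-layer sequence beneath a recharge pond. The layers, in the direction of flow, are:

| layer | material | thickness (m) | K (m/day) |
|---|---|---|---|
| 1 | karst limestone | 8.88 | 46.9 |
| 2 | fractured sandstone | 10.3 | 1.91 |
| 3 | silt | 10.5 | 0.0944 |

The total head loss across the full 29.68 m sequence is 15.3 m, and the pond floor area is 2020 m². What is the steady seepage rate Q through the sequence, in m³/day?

Flow is perpendicular to layering, so the layers act in series and the equivalent K is the thickness-weighted harmonic mean.
Total thickness L = 8.88 + 10.3 + 10.5 = 29.68 m.
Σ(b_i/K_i) = 8.88/46.9 + 10.3/1.91 + 10.5/0.0944 = 116.8 d.
K_eq = L / Σ(b_i/K_i) = 29.68 / 116.8 = 0.2541 m/day.
Q = K_eq · A · (Δh/L) = 0.2541 × 2020 × (15.3/29.68) = 264.6 m³/day.

265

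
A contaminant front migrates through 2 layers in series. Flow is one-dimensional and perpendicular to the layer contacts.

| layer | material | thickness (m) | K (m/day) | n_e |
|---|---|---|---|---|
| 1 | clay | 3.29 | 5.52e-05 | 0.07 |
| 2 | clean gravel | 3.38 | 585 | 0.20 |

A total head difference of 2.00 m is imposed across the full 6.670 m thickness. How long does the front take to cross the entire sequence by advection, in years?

73.9

With flow normal to the layers, continuity requires the same specific discharge q through every layer.
Σ(b_i/K_i) = 3.29/5.52e-05 + 3.38/585 = 59601 d.
q = Δh / Σ(b_i/K_i) = 2.00 / 59601 = 3.356e-05 m/day.
In each layer the seepage velocity is v_i = q/n_i, so the layer transit time is t_i = b_i·n_i / q:
  layer 1 (clay): t_1 = 3.29 × 0.07 / 3.356e-05 = 6863 d
  layer 2 (clean gravel): t_2 = 3.38 × 0.20 / 3.356e-05 = 20145 d
Total t = Σ t_i = 27008 days = 73.94 years.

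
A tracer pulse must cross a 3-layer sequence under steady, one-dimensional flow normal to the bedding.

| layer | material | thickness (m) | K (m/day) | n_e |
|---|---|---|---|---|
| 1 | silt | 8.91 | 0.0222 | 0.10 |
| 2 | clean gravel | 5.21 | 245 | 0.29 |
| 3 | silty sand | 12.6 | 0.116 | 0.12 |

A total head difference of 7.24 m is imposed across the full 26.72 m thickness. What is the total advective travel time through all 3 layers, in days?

With flow normal to the layers, continuity requires the same specific discharge q through every layer.
Σ(b_i/K_i) = 8.91/0.0222 + 5.21/245 + 12.6/0.116 = 510.0 d.
q = Δh / Σ(b_i/K_i) = 7.24 / 510.0 = 0.01420 m/day.
In each layer the seepage velocity is v_i = q/n_i, so the layer transit time is t_i = b_i·n_i / q:
  layer 1 (silt): t_1 = 8.91 × 0.10 / 0.01420 = 62.76 d
  layer 2 (clean gravel): t_2 = 5.21 × 0.29 / 0.01420 = 106.4 d
  layer 3 (silty sand): t_3 = 12.6 × 0.12 / 0.01420 = 106.5 d
Total t = Σ t_i = 275.7 days.

276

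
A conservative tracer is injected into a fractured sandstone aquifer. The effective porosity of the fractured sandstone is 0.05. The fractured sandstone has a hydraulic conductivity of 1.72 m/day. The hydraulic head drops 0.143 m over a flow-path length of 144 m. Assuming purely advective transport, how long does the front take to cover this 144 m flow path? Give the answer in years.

11.5

Hydraulic gradient i = Δh / L = 0.143 / 144 = 0.0009931.
Darcy flux q = K · i = 1.720 × 0.0009931 = 0.001708 m/day.
Seepage velocity v = q / n_e = 0.001708 / 0.05 = 0.03416 m/day.
Travel time t = L / v = 144 / 0.03416 = 4215 days = 11.54 years.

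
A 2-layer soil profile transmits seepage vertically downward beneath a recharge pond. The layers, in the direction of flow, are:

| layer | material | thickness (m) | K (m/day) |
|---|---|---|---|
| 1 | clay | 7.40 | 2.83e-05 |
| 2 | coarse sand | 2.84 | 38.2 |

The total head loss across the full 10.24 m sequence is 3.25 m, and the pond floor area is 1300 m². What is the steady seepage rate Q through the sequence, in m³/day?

0.0162

Flow is perpendicular to layering, so the layers act in series and the equivalent K is the thickness-weighted harmonic mean.
Total thickness L = 7.40 + 2.84 = 10.24 m.
Σ(b_i/K_i) = 7.40/2.83e-05 + 2.84/38.2 = 2.615e+05 d.
K_eq = L / Σ(b_i/K_i) = 10.24 / 2.615e+05 = 3.916e-05 m/day.
Q = K_eq · A · (Δh/L) = 3.916e-05 × 1300 × (3.25/10.24) = 0.01616 m³/day.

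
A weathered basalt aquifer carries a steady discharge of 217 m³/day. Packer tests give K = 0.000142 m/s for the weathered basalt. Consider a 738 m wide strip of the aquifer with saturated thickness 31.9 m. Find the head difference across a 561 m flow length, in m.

0.421

Convert K: 0.000142 m/s × 86400 = 12.27 m/day.
Cross-sectional area A = 738 × 31.9 = 23542 m².
From Q = K·A·i, i = Q / (K·A) = 217 / (12.27 × 23542) = 0.0007513.
Head loss Δh = i · L = 0.0007513 × 561 = 0.4215 m.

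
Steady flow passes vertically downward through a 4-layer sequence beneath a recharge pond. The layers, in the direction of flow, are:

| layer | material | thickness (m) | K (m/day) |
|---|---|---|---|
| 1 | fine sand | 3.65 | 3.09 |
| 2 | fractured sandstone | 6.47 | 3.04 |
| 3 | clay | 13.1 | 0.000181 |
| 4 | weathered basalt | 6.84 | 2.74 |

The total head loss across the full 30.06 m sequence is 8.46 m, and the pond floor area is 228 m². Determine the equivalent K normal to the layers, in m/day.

Flow is perpendicular to layering, so the layers act in series and the equivalent K is the thickness-weighted harmonic mean.
Total thickness L = 3.65 + 6.47 + 13.1 + 6.84 = 30.06 m.
Σ(b_i/K_i) = 3.65/3.09 + 6.47/3.04 + 13.1/0.000181 + 6.84/2.74 = 72381 d.
K_eq = L / Σ(b_i/K_i) = 30.06 / 72381 = 0.0004153 m/day.

0.000415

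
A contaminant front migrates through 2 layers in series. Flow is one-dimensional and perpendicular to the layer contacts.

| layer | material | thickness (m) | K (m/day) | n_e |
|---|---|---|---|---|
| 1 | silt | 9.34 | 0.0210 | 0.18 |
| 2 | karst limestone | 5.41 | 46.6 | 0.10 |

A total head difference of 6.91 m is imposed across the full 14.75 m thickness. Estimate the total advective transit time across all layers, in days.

With flow normal to the layers, continuity requires the same specific discharge q through every layer.
Σ(b_i/K_i) = 9.34/0.0210 + 5.41/46.6 = 444.9 d.
q = Δh / Σ(b_i/K_i) = 6.91 / 444.9 = 0.01553 m/day.
In each layer the seepage velocity is v_i = q/n_i, so the layer transit time is t_i = b_i·n_i / q:
  layer 1 (silt): t_1 = 9.34 × 0.18 / 0.01553 = 108.2 d
  layer 2 (karst limestone): t_2 = 5.41 × 0.10 / 0.01553 = 34.83 d
Total t = Σ t_i = 143.1 days.

143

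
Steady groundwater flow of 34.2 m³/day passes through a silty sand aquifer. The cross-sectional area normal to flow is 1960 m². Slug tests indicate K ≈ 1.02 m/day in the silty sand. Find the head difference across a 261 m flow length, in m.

From Q = K·A·i, i = Q / (K·A) = 34.2 / (1.020 × 1960) = 0.01711.
Head loss Δh = i · L = 0.01711 × 261 = 4.465 m.

4.46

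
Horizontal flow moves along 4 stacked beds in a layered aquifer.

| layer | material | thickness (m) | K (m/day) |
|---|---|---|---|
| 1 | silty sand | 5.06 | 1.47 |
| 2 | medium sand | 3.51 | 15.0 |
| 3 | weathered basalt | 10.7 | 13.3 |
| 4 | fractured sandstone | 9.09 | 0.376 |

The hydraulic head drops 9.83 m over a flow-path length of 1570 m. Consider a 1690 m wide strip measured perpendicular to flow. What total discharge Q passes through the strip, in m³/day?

Flow is parallel to layering, so each bed carries its own Darcy discharge and the transmissivities add.
Σ(K_i·b_i) = 1.47×5.06 + 15.0×3.51 + 13.3×10.7 + 0.376×9.09 = 205.8 m²/day.
Hydraulic gradient i = Δh / L = 9.83 / 1570 = 0.006261.
Q = Σ(K_i·b_i) · W · i = 205.8 × 1690 × 0.006261 = 2178 m³/day.

2180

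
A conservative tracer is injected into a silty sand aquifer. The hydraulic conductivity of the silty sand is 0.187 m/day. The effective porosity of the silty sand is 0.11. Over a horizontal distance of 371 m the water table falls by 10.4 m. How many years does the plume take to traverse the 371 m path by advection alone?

Hydraulic gradient i = Δh / L = 10.4 / 371 = 0.02803.
Darcy flux q = K · i = 0.1870 × 0.02803 = 0.005242 m/day.
Seepage velocity v = q / n_e = 0.005242 / 0.11 = 0.04765 m/day.
Travel time t = L / v = 371 / 0.04765 = 7785 days = 21.31 years.

21.3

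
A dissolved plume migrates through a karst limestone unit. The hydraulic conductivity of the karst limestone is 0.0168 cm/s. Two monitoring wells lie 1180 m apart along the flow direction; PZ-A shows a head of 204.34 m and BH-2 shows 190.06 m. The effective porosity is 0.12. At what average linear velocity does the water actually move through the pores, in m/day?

1.46

Convert K: 0.0168 cm/s × 864 = 14.52 m/day.
Hydraulic gradient i = (204.34 − 190.06) / 1180 = 14.28 / 1180 = 0.01210.
Darcy flux q = K · i = 14.52 × 0.01210 = 0.1757 m/day.
Seepage velocity v = q / n_e = 0.1757 / 0.12 = 1.464 m/day.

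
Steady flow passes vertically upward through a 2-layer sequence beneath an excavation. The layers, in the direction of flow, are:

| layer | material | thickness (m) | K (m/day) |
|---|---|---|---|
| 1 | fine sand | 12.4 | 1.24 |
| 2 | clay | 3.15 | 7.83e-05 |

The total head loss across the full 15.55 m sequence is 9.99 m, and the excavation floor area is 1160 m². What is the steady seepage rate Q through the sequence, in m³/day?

0.288

Flow is perpendicular to layering, so the layers act in series and the equivalent K is the thickness-weighted harmonic mean.
Total thickness L = 12.4 + 3.15 = 15.55 m.
Σ(b_i/K_i) = 12.4/1.24 + 3.15/7.83e-05 = 40240 d.
K_eq = L / Σ(b_i/K_i) = 15.55 / 40240 = 0.0003864 m/day.
Q = K_eq · A · (Δh/L) = 0.0003864 × 1160 × (9.99/15.55) = 0.2880 m³/day.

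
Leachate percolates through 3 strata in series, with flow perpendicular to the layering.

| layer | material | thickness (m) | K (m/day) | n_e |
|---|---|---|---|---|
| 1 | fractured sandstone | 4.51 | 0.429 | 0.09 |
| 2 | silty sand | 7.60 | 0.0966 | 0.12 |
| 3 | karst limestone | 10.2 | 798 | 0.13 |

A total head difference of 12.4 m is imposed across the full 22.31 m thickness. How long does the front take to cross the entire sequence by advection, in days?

19.0

With flow normal to the layers, continuity requires the same specific discharge q through every layer.
Σ(b_i/K_i) = 4.51/0.429 + 7.60/0.0966 + 10.2/798 = 89.20 d.
q = Δh / Σ(b_i/K_i) = 12.4 / 89.20 = 0.1390 m/day.
In each layer the seepage velocity is v_i = q/n_i, so the layer transit time is t_i = b_i·n_i / q:
  layer 1 (fractured sandstone): t_1 = 4.51 × 0.09 / 0.1390 = 2.920 d
  layer 2 (silty sand): t_2 = 7.60 × 0.12 / 0.1390 = 6.561 d
  layer 3 (karst limestone): t_3 = 10.2 × 0.13 / 0.1390 = 9.539 d
Total t = Σ t_i = 19.02 days.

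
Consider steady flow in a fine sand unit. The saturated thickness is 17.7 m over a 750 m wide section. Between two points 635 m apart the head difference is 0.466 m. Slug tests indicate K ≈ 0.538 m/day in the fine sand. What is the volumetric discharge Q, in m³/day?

5.24

Cross-sectional area A = 750 × 17.7 = 13275 m².
Hydraulic gradient i = Δh / L = 0.466 / 635 = 0.0007339.
Darcy's law: Q = K · A · i = 0.5380 × 13275 × 0.0007339 = 5.241 m³/day.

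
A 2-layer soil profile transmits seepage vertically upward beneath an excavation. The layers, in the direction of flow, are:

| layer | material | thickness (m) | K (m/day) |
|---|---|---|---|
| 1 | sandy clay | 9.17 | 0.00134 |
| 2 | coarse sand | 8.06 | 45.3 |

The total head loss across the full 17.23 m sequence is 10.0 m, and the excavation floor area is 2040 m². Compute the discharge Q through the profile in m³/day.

Flow is perpendicular to layering, so the layers act in series and the equivalent K is the thickness-weighted harmonic mean.
Total thickness L = 9.17 + 8.06 = 17.23 m.
Σ(b_i/K_i) = 9.17/0.00134 + 8.06/45.3 = 6843 d.
K_eq = L / Σ(b_i/K_i) = 17.23 / 6843 = 0.002518 m/day.
Q = K_eq · A · (Δh/L) = 0.002518 × 2040 × (10.0/17.23) = 2.981 m³/day.

2.98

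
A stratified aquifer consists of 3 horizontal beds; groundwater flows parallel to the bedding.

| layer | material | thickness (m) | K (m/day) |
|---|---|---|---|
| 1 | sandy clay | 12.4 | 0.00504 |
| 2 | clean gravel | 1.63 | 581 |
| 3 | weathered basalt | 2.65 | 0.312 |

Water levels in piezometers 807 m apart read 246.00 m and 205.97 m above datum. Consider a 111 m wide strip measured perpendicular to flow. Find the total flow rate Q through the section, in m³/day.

Flow is parallel to layering, so each bed carries its own Darcy discharge and the transmissivities add.
Σ(K_i·b_i) = 0.00504×12.4 + 581×1.63 + 0.312×2.65 = 947.9 m²/day.
Hydraulic gradient i = (246.00 − 205.97) / 807 = 40.03 / 807 = 0.04960.
Q = Σ(K_i·b_i) · W · i = 947.9 × 111 × 0.04960 = 5219 m³/day.

5220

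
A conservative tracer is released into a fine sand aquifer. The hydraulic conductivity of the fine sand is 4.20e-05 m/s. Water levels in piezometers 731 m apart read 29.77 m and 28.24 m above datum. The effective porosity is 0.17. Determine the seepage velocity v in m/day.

0.0447

Convert K: 4.20e-05 m/s × 86400 = 3.629 m/day.
Hydraulic gradient i = (29.77 − 28.24) / 731 = 1.53 / 731 = 0.002093.
Darcy flux q = K · i = 3.629 × 0.002093 = 0.007595 m/day.
Seepage velocity v = q / n_e = 0.007595 / 0.17 = 0.04468 m/day.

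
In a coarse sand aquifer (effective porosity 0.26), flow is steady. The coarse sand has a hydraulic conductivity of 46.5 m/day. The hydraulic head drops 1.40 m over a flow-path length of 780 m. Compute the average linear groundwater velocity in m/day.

Hydraulic gradient i = Δh / L = 1.40 / 780 = 0.001795.
Darcy flux q = K · i = 46.50 × 0.001795 = 0.08346 m/day.
Seepage velocity v = q / n_e = 0.08346 / 0.26 = 0.3210 m/day.

0.321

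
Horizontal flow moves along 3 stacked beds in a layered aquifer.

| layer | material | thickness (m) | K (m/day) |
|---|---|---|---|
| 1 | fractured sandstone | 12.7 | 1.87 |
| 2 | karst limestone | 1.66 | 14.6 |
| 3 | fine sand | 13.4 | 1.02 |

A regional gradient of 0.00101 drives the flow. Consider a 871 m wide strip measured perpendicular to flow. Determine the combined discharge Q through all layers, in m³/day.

54.2

Flow is parallel to layering, so each bed carries its own Darcy discharge and the transmissivities add.
Σ(K_i·b_i) = 1.87×12.7 + 14.6×1.66 + 1.02×13.4 = 61.65 m²/day.
Hydraulic gradient i = 0.00101.
Q = Σ(K_i·b_i) · W · i = 61.65 × 871 × 0.001010 = 54.24 m³/day.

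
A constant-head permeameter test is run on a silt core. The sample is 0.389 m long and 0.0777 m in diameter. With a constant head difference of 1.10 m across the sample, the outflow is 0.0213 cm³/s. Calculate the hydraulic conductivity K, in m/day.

0.137

Cross-sectional area A = π·(d/2)² = π × (0.0777/2)² = 0.004742 m².
Convert discharge: 0.0213 cm³/s = 2.130e-08 m³/s.
Darcy's law rearranged: K = Q·L / (A·Δh) = 2.130e-08 × 0.389 / (0.004742 × 1.10) = 1.589e-06 m/s = 0.1373 m/day.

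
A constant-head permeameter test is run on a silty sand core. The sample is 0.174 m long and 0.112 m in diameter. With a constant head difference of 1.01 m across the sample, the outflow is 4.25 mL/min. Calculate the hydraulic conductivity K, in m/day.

Cross-sectional area A = π·(d/2)² = π × (0.112/2)² = 0.009852 m².
Convert discharge: 4.25 mL/min = 7.083e-08 m³/s.
Darcy's law rearranged: K = Q·L / (A·Δh) = 7.083e-08 × 0.174 / (0.009852 × 1.01) = 1.239e-06 m/s = 0.1070 m/day.

0.107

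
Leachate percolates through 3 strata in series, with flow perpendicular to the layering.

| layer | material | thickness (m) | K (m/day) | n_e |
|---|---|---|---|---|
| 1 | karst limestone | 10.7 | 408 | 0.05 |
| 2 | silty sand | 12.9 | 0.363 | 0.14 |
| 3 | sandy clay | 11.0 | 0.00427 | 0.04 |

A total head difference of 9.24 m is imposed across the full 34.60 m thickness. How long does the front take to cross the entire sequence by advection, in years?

2.15

With flow normal to the layers, continuity requires the same specific discharge q through every layer.
Σ(b_i/K_i) = 10.7/408 + 12.9/0.363 + 11.0/0.00427 = 2612 d.
q = Δh / Σ(b_i/K_i) = 9.24 / 2612 = 0.003538 m/day.
In each layer the seepage velocity is v_i = q/n_i, so the layer transit time is t_i = b_i·n_i / q:
  layer 1 (karst limestone): t_1 = 10.7 × 0.05 / 0.003538 = 151.2 d
  layer 2 (silty sand): t_2 = 12.9 × 0.14 / 0.003538 = 510.5 d
  layer 3 (sandy clay): t_3 = 11.0 × 0.04 / 0.003538 = 124.4 d
Total t = Σ t_i = 786.0 days = 2.152 years.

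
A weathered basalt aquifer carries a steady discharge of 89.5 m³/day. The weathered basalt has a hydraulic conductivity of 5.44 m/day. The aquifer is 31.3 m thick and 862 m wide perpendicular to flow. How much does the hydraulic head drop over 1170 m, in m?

Cross-sectional area A = 862 × 31.3 = 26981 m².
From Q = K·A·i, i = Q / (K·A) = 89.5 / (5.440 × 26981) = 0.0006098.
Head loss Δh = i · L = 0.0006098 × 1170 = 0.7134 m.

0.713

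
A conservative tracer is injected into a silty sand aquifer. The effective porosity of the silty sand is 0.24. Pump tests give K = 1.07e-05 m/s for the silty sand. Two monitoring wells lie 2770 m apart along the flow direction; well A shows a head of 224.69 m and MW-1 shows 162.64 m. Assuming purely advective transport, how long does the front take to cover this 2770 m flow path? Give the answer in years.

87.9

Convert K: 1.07e-05 m/s × 86400 = 0.9245 m/day.
Hydraulic gradient i = (224.69 − 162.64) / 2770 = 62.05 / 2770 = 0.02240.
Darcy flux q = K · i = 0.9245 × 0.02240 = 0.02071 m/day.
Seepage velocity v = q / n_e = 0.02071 / 0.24 = 0.08629 m/day.
Travel time t = L / v = 2770 / 0.08629 = 32102 days = 87.89 years.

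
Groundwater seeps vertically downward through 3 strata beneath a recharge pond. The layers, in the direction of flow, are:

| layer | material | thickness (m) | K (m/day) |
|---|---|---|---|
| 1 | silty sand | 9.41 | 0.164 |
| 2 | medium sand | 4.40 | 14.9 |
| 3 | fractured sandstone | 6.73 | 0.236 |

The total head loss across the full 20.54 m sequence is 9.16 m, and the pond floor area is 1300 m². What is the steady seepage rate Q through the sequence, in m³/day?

138

Flow is perpendicular to layering, so the layers act in series and the equivalent K is the thickness-weighted harmonic mean.
Total thickness L = 9.41 + 4.40 + 6.73 = 20.54 m.
Σ(b_i/K_i) = 9.41/0.164 + 4.40/14.9 + 6.73/0.236 = 86.19 d.
K_eq = L / Σ(b_i/K_i) = 20.54 / 86.19 = 0.2383 m/day.
Q = K_eq · A · (Δh/L) = 0.2383 × 1300 × (9.16/20.54) = 138.2 m³/day.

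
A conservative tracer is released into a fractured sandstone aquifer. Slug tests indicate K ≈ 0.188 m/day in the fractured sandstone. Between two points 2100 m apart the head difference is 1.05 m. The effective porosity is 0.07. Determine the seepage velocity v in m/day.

Hydraulic gradient i = Δh / L = 1.05 / 2100 = 0.0005000.
Darcy flux q = K · i = 0.1880 × 0.0005000 = 9.400e-05 m/day.
Seepage velocity v = q / n_e = 9.400e-05 / 0.07 = 0.001343 m/day.

0.00134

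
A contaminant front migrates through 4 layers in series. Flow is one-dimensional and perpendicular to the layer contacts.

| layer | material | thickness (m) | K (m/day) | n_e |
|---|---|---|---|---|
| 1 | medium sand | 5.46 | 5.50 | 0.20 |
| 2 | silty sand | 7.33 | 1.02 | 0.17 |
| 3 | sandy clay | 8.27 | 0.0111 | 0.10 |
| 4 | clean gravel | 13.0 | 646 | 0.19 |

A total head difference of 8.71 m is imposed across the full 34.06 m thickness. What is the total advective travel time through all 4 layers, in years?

1.33

With flow normal to the layers, continuity requires the same specific discharge q through every layer.
Σ(b_i/K_i) = 5.46/5.50 + 7.33/1.02 + 8.27/0.0111 + 13.0/646 = 753.2 d.
q = Δh / Σ(b_i/K_i) = 8.71 / 753.2 = 0.01156 m/day.
In each layer the seepage velocity is v_i = q/n_i, so the layer transit time is t_i = b_i·n_i / q:
  layer 1 (medium sand): t_1 = 5.46 × 0.20 / 0.01156 = 94.44 d
  layer 2 (silty sand): t_2 = 7.33 × 0.17 / 0.01156 = 107.8 d
  layer 3 (sandy clay): t_3 = 8.27 × 0.10 / 0.01156 = 71.52 d
  layer 4 (clean gravel): t_4 = 13.0 × 0.19 / 0.01156 = 213.6 d
Total t = Σ t_i = 487.3 days = 1.334 years.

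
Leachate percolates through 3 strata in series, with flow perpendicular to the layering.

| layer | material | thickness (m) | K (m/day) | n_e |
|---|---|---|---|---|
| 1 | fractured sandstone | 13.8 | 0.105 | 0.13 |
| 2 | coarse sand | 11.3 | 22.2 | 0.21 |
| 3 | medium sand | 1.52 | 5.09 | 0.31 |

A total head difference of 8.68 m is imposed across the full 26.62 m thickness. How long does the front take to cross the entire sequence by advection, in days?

With flow normal to the layers, continuity requires the same specific discharge q through every layer.
Σ(b_i/K_i) = 13.8/0.105 + 11.3/22.2 + 1.52/5.09 = 132.2 d.
q = Δh / Σ(b_i/K_i) = 8.68 / 132.2 = 0.06564 m/day.
In each layer the seepage velocity is v_i = q/n_i, so the layer transit time is t_i = b_i·n_i / q:
  layer 1 (fractured sandstone): t_1 = 13.8 × 0.13 / 0.06564 = 27.33 d
  layer 2 (coarse sand): t_2 = 11.3 × 0.21 / 0.06564 = 36.15 d
  layer 3 (medium sand): t_3 = 1.52 × 0.31 / 0.06564 = 7.179 d
Total t = Σ t_i = 70.66 days.

70.7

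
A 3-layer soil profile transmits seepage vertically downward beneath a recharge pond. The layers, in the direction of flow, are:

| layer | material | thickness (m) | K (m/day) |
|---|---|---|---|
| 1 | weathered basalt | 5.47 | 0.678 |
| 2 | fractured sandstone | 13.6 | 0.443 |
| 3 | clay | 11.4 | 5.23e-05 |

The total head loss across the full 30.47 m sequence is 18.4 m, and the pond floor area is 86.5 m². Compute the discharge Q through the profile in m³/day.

0.00730

Flow is perpendicular to layering, so the layers act in series and the equivalent K is the thickness-weighted harmonic mean.
Total thickness L = 5.47 + 13.6 + 11.4 = 30.47 m.
Σ(b_i/K_i) = 5.47/0.678 + 13.6/0.443 + 11.4/5.23e-05 = 2.180e+05 d.
K_eq = L / Σ(b_i/K_i) = 30.47 / 2.180e+05 = 0.0001398 m/day.
Q = K_eq · A · (Δh/L) = 0.0001398 × 86.5 × (18.4/30.47) = 0.007301 m³/day.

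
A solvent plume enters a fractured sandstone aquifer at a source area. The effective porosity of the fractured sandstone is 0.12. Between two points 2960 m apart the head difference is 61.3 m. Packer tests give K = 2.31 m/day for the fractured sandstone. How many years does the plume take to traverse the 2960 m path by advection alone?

20.3

Hydraulic gradient i = Δh / L = 61.3 / 2960 = 0.02071.
Darcy flux q = K · i = 2.310 × 0.02071 = 0.04784 m/day.
Seepage velocity v = q / n_e = 0.04784 / 0.12 = 0.3987 m/day.
Travel time t = L / v = 2960 / 0.3987 = 7425 days = 20.33 years.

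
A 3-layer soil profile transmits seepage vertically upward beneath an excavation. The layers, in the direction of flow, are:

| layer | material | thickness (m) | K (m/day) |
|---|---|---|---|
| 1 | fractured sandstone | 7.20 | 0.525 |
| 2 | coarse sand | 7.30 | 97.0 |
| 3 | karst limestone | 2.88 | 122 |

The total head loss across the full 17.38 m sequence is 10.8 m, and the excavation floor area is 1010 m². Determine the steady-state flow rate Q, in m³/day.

Flow is perpendicular to layering, so the layers act in series and the equivalent K is the thickness-weighted harmonic mean.
Total thickness L = 7.20 + 7.30 + 2.88 = 17.38 m.
Σ(b_i/K_i) = 7.20/0.525 + 7.30/97.0 + 2.88/122 = 13.81 d.
K_eq = L / Σ(b_i/K_i) = 17.38 / 13.81 = 1.258 m/day.
Q = K_eq · A · (Δh/L) = 1.258 × 1010 × (10.8/17.38) = 789.7 m³/day.

790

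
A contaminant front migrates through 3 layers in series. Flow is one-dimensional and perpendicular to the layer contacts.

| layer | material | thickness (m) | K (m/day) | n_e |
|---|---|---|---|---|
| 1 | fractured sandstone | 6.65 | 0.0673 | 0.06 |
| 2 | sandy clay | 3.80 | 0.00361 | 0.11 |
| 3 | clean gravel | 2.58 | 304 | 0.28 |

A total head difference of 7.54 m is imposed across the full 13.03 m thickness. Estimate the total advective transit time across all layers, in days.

With flow normal to the layers, continuity requires the same specific discharge q through every layer.
Σ(b_i/K_i) = 6.65/0.0673 + 3.80/0.00361 + 2.58/304 = 1151 d.
q = Δh / Σ(b_i/K_i) = 7.54 / 1151 = 0.006548 m/day.
In each layer the seepage velocity is v_i = q/n_i, so the layer transit time is t_i = b_i·n_i / q:
  layer 1 (fractured sandstone): t_1 = 6.65 × 0.06 / 0.006548 = 60.93 d
  layer 2 (sandy clay): t_2 = 3.80 × 0.11 / 0.006548 = 63.83 d
  layer 3 (clean gravel): t_3 = 2.58 × 0.28 / 0.006548 = 110.3 d
Total t = Σ t_i = 235.1 days.

235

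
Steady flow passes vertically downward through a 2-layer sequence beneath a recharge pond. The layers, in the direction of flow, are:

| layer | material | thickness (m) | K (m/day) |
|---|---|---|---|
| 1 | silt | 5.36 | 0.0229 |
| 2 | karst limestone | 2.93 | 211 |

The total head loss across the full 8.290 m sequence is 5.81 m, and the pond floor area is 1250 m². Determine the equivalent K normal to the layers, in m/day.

0.0354

Flow is perpendicular to layering, so the layers act in series and the equivalent K is the thickness-weighted harmonic mean.
Total thickness L = 5.36 + 2.93 = 8.290 m.
Σ(b_i/K_i) = 5.36/0.0229 + 2.93/211 = 234.1 d.
K_eq = L / Σ(b_i/K_i) = 8.290 / 234.1 = 0.03542 m/day.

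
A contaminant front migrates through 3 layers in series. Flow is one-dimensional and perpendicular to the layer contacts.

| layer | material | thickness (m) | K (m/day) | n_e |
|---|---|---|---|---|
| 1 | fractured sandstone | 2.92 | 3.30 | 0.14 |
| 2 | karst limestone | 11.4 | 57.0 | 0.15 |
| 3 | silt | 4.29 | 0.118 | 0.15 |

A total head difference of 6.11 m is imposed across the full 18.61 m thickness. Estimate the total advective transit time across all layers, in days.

16.9

With flow normal to the layers, continuity requires the same specific discharge q through every layer.
Σ(b_i/K_i) = 2.92/3.30 + 11.4/57.0 + 4.29/0.118 = 37.44 d.
q = Δh / Σ(b_i/K_i) = 6.11 / 37.44 = 0.1632 m/day.
In each layer the seepage velocity is v_i = q/n_i, so the layer transit time is t_i = b_i·n_i / q:
  layer 1 (fractured sandstone): t_1 = 2.92 × 0.14 / 0.1632 = 2.505 d
  layer 2 (karst limestone): t_2 = 11.4 × 0.15 / 0.1632 = 10.48 d
  layer 3 (silt): t_3 = 4.29 × 0.15 / 0.1632 = 3.943 d
Total t = Σ t_i = 16.93 days.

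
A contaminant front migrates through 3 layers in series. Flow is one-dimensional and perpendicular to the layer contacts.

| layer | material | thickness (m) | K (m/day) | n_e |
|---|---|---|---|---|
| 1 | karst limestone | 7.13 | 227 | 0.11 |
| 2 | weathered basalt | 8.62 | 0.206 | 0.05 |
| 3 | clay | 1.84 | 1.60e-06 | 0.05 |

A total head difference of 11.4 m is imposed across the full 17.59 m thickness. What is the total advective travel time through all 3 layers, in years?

With flow normal to the layers, continuity requires the same specific discharge q through every layer.
Σ(b_i/K_i) = 7.13/227 + 8.62/0.206 + 1.84/1.60e-06 = 1.150e+06 d.
q = Δh / Σ(b_i/K_i) = 11.4 / 1.150e+06 = 9.913e-06 m/day.
In each layer the seepage velocity is v_i = q/n_i, so the layer transit time is t_i = b_i·n_i / q:
  layer 1 (karst limestone): t_1 = 7.13 × 0.11 / 9.913e-06 = 79121 d
  layer 2 (weathered basalt): t_2 = 8.62 × 0.05 / 9.913e-06 = 43480 d
  layer 3 (clay): t_3 = 1.84 × 0.05 / 9.913e-06 = 9281 d
Total t = Σ t_i = 1.319e+05 days = 361.1 years.

361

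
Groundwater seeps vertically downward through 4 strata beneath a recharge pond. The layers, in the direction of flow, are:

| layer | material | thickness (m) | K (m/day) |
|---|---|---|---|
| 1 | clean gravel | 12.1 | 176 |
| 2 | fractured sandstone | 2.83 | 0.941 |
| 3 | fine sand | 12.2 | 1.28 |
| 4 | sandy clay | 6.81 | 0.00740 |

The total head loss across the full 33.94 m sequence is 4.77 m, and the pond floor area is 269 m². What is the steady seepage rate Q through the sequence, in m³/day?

Flow is perpendicular to layering, so the layers act in series and the equivalent K is the thickness-weighted harmonic mean.
Total thickness L = 12.1 + 2.83 + 12.2 + 6.81 = 33.94 m.
Σ(b_i/K_i) = 12.1/176 + 2.83/0.941 + 12.2/1.28 + 6.81/0.00740 = 932.9 d.
K_eq = L / Σ(b_i/K_i) = 33.94 / 932.9 = 0.03638 m/day.
Q = K_eq · A · (Δh/L) = 0.03638 × 269 × (4.77/33.94) = 1.375 m³/day.

1.38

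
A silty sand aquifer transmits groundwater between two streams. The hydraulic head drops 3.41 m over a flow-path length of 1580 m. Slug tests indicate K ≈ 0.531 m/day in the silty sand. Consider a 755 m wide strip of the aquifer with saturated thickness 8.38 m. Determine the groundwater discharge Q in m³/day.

7.25

Cross-sectional area A = 755 × 8.38 = 6327 m².
Hydraulic gradient i = Δh / L = 3.41 / 1580 = 0.002158.
Darcy's law: Q = K · A · i = 0.5310 × 6327 × 0.002158 = 7.251 m³/day.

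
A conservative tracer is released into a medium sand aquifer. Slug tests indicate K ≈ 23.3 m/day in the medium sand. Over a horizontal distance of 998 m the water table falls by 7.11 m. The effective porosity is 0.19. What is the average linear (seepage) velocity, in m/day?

Hydraulic gradient i = Δh / L = 7.11 / 998 = 0.007124.
Darcy flux q = K · i = 23.30 × 0.007124 = 0.1660 m/day.
Seepage velocity v = q / n_e = 0.1660 / 0.19 = 0.8737 m/day.

0.874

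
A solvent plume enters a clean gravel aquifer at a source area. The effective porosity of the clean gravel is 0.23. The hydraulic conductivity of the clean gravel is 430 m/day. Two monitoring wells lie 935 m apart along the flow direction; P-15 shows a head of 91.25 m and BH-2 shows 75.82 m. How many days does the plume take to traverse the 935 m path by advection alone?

Hydraulic gradient i = (91.25 − 75.82) / 935 = 15.43 / 935 = 0.01650.
Darcy flux q = K · i = 430.0 × 0.01650 = 7.096 m/day.
Seepage velocity v = q / n_e = 7.096 / 0.23 = 30.85 m/day.
Travel time t = L / v = 935 / 30.85 = 30.31 days.

30.3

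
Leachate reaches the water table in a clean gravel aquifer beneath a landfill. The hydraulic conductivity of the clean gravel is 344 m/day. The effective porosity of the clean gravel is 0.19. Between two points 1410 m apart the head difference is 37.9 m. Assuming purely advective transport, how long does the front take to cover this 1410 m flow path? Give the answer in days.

29.0

Hydraulic gradient i = Δh / L = 37.9 / 1410 = 0.02688.
Darcy flux q = K · i = 344.0 × 0.02688 = 9.247 m/day.
Seepage velocity v = q / n_e = 9.247 / 0.19 = 48.67 m/day.
Travel time t = L / v = 1410 / 48.67 = 28.97 days.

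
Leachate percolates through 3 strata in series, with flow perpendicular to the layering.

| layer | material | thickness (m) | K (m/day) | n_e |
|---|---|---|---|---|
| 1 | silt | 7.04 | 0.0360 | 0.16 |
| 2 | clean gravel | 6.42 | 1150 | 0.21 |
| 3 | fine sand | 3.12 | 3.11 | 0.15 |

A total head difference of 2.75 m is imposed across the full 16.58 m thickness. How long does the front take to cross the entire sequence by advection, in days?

210

With flow normal to the layers, continuity requires the same specific discharge q through every layer.
Σ(b_i/K_i) = 7.04/0.0360 + 6.42/1150 + 3.12/3.11 = 196.6 d.
q = Δh / Σ(b_i/K_i) = 2.75 / 196.6 = 0.01399 m/day.
In each layer the seepage velocity is v_i = q/n_i, so the layer transit time is t_i = b_i·n_i / q:
  layer 1 (silt): t_1 = 7.04 × 0.16 / 0.01399 = 80.51 d
  layer 2 (clean gravel): t_2 = 6.42 × 0.21 / 0.01399 = 96.37 d
  layer 3 (fine sand): t_3 = 3.12 × 0.15 / 0.01399 = 33.45 d
Total t = Σ t_i = 210.3 days.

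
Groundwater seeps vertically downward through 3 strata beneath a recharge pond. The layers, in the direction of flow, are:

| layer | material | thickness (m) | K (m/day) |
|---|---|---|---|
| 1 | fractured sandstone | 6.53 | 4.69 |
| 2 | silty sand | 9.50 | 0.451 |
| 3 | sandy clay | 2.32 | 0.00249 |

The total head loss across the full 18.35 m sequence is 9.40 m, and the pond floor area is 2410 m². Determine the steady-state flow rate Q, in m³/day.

23.7

Flow is perpendicular to layering, so the layers act in series and the equivalent K is the thickness-weighted harmonic mean.
Total thickness L = 6.53 + 9.50 + 2.32 = 18.35 m.
Σ(b_i/K_i) = 6.53/4.69 + 9.50/0.451 + 2.32/0.00249 = 954.2 d.
K_eq = L / Σ(b_i/K_i) = 18.35 / 954.2 = 0.01923 m/day.
Q = K_eq · A · (Δh/L) = 0.01923 × 2410 × (9.40/18.35) = 23.74 m³/day.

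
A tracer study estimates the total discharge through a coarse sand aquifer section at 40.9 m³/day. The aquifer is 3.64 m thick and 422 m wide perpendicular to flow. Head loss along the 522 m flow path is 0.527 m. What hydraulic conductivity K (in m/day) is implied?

Cross-sectional area A = 422 × 3.64 = 1536 m².
Hydraulic gradient i = Δh / L = 0.527 / 522 = 0.001010.
From Q = K·A·i, K = Q / (A·i) = 40.9 / (1536 × 0.001010) = 26.37 m/day.

26.4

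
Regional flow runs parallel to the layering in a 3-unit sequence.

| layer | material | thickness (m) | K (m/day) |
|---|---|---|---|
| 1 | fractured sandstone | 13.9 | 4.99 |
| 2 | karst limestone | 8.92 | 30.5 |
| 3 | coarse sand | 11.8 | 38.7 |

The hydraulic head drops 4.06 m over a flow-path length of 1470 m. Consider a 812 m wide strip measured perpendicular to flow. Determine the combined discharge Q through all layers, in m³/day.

Flow is parallel to layering, so each bed carries its own Darcy discharge and the transmissivities add.
Σ(K_i·b_i) = 4.99×13.9 + 30.5×8.92 + 38.7×11.8 = 798.1 m²/day.
Hydraulic gradient i = Δh / L = 4.06 / 1470 = 0.002762.
Q = Σ(K_i·b_i) · W · i = 798.1 × 812 × 0.002762 = 1790 m³/day.

1790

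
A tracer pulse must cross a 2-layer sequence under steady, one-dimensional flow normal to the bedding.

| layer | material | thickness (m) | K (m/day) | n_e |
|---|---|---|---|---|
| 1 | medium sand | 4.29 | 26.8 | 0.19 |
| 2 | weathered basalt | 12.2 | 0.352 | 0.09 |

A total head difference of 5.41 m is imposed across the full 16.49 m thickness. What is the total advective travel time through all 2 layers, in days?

12.3

With flow normal to the layers, continuity requires the same specific discharge q through every layer.
Σ(b_i/K_i) = 4.29/26.8 + 12.2/0.352 = 34.82 d.
q = Δh / Σ(b_i/K_i) = 5.41 / 34.82 = 0.1554 m/day.
In each layer the seepage velocity is v_i = q/n_i, so the layer transit time is t_i = b_i·n_i / q:
  layer 1 (medium sand): t_1 = 4.29 × 0.19 / 0.1554 = 5.246 d
  layer 2 (weathered basalt): t_2 = 12.2 × 0.09 / 0.1554 = 7.067 d
Total t = Σ t_i = 12.31 days.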